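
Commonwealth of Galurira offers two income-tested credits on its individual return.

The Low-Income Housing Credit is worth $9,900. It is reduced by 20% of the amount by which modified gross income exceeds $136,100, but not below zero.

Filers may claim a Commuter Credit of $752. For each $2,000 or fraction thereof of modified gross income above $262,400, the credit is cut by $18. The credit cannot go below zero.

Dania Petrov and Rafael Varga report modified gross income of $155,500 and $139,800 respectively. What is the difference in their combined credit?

$3,140

Dania ($155,500): Low-Income Housing Credit: 20% of the $19,400 excess over $136,100 is $3,880; credit = $9,900 − $3,880 = $6,020. Commuter Credit: $155,500 is at or below the $262,400 threshold, so the full $752 applies. total $6,020 + $752 = $6,772
Rafael ($139,800): Low-Income Housing Credit: 20% of the $3,700 excess over $136,100 is $740; credit = $9,900 − $740 = $9,160. Commuter Credit: $139,800 is at or below the $262,400 threshold, so the full $752 applies. total $9,160 + $752 = $9,912
Difference: |$6,772 − $9,912| = $3,140.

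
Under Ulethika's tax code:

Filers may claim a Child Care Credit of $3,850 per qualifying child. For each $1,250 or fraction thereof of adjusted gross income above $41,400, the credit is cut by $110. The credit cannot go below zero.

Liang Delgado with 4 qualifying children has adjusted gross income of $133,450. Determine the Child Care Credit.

Child Care Credit: base = 4 × $3,850 = $15,400. income exceeds $41,400 by $92,050, which is 74 full-or-partial $1,250 increments; reduction = 74 × $110 = $8,140, leaving $7,260.

$7,260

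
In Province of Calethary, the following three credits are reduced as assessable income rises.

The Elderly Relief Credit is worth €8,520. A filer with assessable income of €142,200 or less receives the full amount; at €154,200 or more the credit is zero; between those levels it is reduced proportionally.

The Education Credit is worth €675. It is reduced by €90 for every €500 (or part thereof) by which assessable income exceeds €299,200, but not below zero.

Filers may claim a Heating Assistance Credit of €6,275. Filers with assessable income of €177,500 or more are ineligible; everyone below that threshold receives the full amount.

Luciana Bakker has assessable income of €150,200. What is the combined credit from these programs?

€9,790

Elderly Relief Credit: €150,200 is €8,000 into a €12,000 phase-out range, leaving 4,000/12,000 of the credit: €8,520 × 4,000/12,000 = €2,840.
Education Credit: €150,200 is at or below the €299,200 threshold, so the full €675 applies.
Heating Assistance Credit: €150,200 is below the €177,500 cutoff, so the full €6,275 applies.
Total: €2,840 + €675 + €6,275 = €9,790.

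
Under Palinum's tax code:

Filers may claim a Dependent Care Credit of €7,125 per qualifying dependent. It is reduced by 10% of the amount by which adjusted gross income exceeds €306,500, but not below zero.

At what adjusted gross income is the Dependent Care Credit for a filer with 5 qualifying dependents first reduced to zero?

€662,750

Full credit = 5 × €7,125 = €35,625.
The credit falls by 10% of each euro above €306,500, so it reaches zero when the excess is €35,625 / 10% = €356,250: income = €306,500 + €356,250 = €662,750.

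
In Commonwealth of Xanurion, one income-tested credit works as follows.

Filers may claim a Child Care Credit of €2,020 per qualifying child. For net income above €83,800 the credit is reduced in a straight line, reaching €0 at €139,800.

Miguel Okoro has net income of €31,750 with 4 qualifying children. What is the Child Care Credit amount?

Child Care Credit: base = 4 × €2,020 = €8,080. €31,750 is at or below the €83,800 threshold, so the full €8,080 applies.

€8,080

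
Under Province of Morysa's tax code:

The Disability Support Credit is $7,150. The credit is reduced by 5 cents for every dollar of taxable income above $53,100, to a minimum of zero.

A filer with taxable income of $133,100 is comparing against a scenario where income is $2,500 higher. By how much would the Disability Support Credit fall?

At $133,100 — 5% of the $80,000 excess over $53,100 is $4,000; credit = $7,150 − $4,000 = $3,150.
At $135,600 — 5% of the $82,500 excess over $53,100 is $4,125; credit = $7,150 − $4,125 = $3,025.
Lost: $3,150 − $3,025 = $125.

$125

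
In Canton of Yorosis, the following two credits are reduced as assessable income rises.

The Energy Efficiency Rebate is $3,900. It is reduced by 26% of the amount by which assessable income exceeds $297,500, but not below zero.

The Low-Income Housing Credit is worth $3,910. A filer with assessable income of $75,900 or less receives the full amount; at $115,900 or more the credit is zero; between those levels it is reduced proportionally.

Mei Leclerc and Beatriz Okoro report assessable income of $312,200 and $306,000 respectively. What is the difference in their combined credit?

$1,612

Mei ($312,200): Energy Efficiency Rebate: 26% of the $14,700 excess over $297,500 is $3,822; credit = $3,900 − $3,822 = $78. Low-Income Housing Credit: $312,200 is at or above $115,900, so the credit is $0. total $78 + $0 = $78
Beatriz ($306,000): Energy Efficiency Rebate: 26% of the $8,500 excess over $297,500 is $2,210; credit = $3,900 − $2,210 = $1,690. Low-Income Housing Credit: $306,000 is at or above $115,900, so the credit is $0. total $1,690 + $0 = $1,690
Difference: |$78 − $1,690| = $1,612.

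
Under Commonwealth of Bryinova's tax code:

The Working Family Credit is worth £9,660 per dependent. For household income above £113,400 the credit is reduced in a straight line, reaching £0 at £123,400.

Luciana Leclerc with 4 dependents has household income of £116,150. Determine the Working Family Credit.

Working Family Credit: base = 4 × £9,660 = £38,640. £116,150 is £2,750 into a £10,000 phase-out range, leaving 7,250/10,000 of the credit: £38,640 × 7,250/10,000 = £28,014.

£28,014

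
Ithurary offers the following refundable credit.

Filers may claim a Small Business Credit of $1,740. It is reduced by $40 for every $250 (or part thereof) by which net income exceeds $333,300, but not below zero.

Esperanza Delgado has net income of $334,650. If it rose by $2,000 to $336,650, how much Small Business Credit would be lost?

$320

At $334,650 — income exceeds $333,300 by $1,350, which is 6 full-or-partial $250 increments; reduction = 6 × $40 = $240, leaving $1,500.
At $336,650 — income exceeds $333,300 by $3,350, which is 14 full-or-partial $250 increments; reduction = 14 × $40 = $560, leaving $1,180.
Lost: $1,500 − $1,180 = $320.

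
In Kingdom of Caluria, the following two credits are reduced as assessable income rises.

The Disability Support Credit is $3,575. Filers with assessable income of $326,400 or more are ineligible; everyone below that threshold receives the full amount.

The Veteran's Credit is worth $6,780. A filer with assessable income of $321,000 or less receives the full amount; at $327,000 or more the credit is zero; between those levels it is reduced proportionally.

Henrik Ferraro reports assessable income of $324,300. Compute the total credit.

$6,626

Disability Support Credit: $324,300 is below the $326,400 cutoff, so the full $3,575 applies.
Veteran's Credit: $324,300 is $3,300 into a $6,000 phase-out range, leaving 2,700/6,000 of the credit: $6,780 × 2,700/6,000 = $3,051.
Total: $3,575 + $3,051 = $6,626.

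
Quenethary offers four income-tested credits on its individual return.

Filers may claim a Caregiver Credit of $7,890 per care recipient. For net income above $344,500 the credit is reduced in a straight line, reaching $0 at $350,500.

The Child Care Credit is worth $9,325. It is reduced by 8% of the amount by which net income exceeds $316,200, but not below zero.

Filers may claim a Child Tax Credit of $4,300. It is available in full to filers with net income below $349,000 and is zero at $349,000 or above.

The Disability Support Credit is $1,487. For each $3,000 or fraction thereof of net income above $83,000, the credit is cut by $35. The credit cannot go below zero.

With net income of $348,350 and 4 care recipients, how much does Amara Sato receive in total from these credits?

$22,362

Caregiver Credit: base = 4 × $7,890 = $31,560. $348,350 is $3,850 into a $6,000 phase-out range, leaving 2,150/6,000 of the credit: $31,560 × 2,150/6,000 = $11,309.
Child Care Credit: 8% of the $32,150 excess over $316,200 is $2,572; credit = $9,325 − $2,572 = $6,753.
Child Tax Credit: $348,350 is below the $349,000 cutoff, so the full $4,300 applies.
Disability Support Credit: income exceeds $83,000 by $265,350 → 89 increments × $35 = $3,115 ≥ base, so the credit is $0.
Total: $11,309 + $6,753 + $4,300 + $0 = $22,362.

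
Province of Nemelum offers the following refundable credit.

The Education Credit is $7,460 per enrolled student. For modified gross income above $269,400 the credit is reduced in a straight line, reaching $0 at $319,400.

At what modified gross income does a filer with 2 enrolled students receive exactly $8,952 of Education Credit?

Full credit = 2 × $7,460 = $14,920.
$8,952 is 8,952/14,920 of the full $14,920, so 5,968/14,920 of the $50,000 range has been used: income = $269,400 + $50,000 × 5,968/14,920 = $289,400.

$289,400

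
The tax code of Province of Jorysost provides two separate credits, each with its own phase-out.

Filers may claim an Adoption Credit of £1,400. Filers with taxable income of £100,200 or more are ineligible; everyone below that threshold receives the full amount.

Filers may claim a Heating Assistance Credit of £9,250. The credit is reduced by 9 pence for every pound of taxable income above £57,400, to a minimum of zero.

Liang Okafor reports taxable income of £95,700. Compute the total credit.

Adoption Credit: £95,700 is below the £100,200 cutoff, so the full £1,400 applies.
Heating Assistance Credit: 9% of the £38,300 excess over £57,400 is £3,447; credit = £9,250 − £3,447 = £5,803.
Total: £1,400 + £5,803 = £7,203.

£7,203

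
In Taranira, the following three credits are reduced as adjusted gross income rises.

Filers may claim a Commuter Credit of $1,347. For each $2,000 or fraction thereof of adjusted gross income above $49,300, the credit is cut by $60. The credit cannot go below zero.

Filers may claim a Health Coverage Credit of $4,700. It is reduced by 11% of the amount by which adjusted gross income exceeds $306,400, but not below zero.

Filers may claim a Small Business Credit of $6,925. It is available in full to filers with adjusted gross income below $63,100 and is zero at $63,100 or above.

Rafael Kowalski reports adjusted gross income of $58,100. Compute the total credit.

Commuter Credit: income exceeds $49,300 by $8,800, which is 5 full-or-partial $2,000 increments; reduction = 5 × $60 = $300, leaving $1,047.
Health Coverage Credit: $58,100 is at or below the $306,400 threshold, so the full $4,700 applies.
Small Business Credit: $58,100 is below the $63,100 cutoff, so the full $6,925 applies.
Total: $1,047 + $4,700 + $6,925 = $12,672.

$12,672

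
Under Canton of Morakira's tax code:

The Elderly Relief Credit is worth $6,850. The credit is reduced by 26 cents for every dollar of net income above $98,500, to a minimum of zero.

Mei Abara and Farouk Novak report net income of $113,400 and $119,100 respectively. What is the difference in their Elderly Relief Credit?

Mei ($113,400): Elderly Relief Credit: 26% of the $14,900 excess over $98,500 is $3,874; credit = $6,850 − $3,874 = $2,976.
Farouk ($119,100): Elderly Relief Credit: 26% of the $20,600 excess over $98,500 is $5,356; credit = $6,850 − $5,356 = $1,494.
Difference: |$2,976 − $1,494| = $1,482.

$1,482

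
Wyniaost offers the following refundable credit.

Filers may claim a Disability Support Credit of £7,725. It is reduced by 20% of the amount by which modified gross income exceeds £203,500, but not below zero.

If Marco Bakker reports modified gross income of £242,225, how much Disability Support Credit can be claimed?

£0

Disability Support Credit: 20% of the £38,725 excess over £203,500 is £7,745 ≥ base, so the credit is £0.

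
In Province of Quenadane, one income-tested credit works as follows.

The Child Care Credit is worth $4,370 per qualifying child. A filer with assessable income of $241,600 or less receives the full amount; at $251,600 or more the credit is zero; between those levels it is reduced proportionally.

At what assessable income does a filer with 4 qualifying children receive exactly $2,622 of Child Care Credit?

Full credit = 4 × $4,370 = $17,480.
$2,622 is 2,622/17,480 of the full $17,480, so 14,858/17,480 of the $10,000 range has been used: income = $241,600 + $10,000 × 14,858/17,480 = $250,100.

$250,100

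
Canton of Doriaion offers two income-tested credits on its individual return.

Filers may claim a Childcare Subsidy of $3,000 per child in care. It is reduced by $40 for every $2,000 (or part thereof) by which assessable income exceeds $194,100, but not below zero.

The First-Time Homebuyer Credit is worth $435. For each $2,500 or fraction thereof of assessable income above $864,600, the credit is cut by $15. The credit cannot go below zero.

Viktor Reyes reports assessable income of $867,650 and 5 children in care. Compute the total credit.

Childcare Subsidy: base = 5 × $3,000 = $15,000. income exceeds $194,100 by $673,550, which is 337 full-or-partial $2,000 increments; reduction = 337 × $40 = $13,480, leaving $1,520.
First-Time Homebuyer Credit: income exceeds $864,600 by $3,050, which is 2 full-or-partial $2,500 increments; reduction = 2 × $15 = $30, leaving $405.
Total: $1,520 + $405 = $1,925.

$1,925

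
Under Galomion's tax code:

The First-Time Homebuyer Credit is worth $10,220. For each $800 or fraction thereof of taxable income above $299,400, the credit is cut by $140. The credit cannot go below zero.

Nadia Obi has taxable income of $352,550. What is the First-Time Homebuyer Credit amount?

First-Time Homebuyer Credit: income exceeds $299,400 by $53,150, which is 67 full-or-partial $800 increments; reduction = 67 × $140 = $9,380, leaving $840.

$840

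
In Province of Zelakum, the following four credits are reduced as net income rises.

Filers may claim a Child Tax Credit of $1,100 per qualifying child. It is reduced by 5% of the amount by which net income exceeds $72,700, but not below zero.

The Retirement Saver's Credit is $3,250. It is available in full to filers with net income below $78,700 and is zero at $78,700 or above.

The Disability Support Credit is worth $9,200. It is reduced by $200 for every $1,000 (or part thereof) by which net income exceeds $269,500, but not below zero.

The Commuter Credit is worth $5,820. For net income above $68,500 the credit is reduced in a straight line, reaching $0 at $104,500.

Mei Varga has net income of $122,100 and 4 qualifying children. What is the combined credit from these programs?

Child Tax Credit: base = 4 × $1,100 = $4,400. 5% of the $49,400 excess over $72,700 is $2,470; credit = $4,400 − $2,470 = $1,930.
Retirement Saver's Credit: $122,100 meets or exceeds the $78,700 cutoff, so the credit is $0.
Disability Support Credit: $122,100 is at or below the $269,500 threshold, so the full $9,200 applies.
Commuter Credit: $122,100 is at or above $104,500, so the credit is $0.
Total: $1,930 + $0 + $9,200 + $0 = $11,130.

$11,130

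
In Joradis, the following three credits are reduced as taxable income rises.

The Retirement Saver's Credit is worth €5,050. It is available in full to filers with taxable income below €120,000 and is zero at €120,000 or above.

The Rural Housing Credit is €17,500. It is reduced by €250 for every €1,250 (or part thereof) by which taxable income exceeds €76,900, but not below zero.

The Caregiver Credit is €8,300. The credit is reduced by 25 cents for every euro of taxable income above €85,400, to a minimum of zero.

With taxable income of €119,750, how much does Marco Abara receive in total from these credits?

Retirement Saver's Credit: €119,750 is below the €120,000 cutoff, so the full €5,050 applies.
Rural Housing Credit: income exceeds €76,900 by €42,850, which is 35 full-or-partial €1,250 increments; reduction = 35 × €250 = €8,750, leaving €8,750.
Caregiver Credit: 25% of the €34,350 excess over €85,400 is €8,587.50 ≥ base, so the credit is €0.
Total: €5,050 + €8,750 + €0 = €13,800.

€13,800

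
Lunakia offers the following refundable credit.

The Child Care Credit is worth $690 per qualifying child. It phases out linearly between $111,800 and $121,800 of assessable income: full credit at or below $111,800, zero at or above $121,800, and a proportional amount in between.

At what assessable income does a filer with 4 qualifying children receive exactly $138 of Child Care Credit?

Full credit = 4 × $690 = $2,760.
$138 is 138/2,760 of the full $2,760, so 2,622/2,760 of the $10,000 range has been used: income = $111,800 + $10,000 × 2,622/2,760 = $121,300.

$121,300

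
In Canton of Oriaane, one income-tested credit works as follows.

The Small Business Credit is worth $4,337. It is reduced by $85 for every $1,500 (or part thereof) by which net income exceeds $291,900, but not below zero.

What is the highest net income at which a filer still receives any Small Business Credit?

$368,400

After 51 increments the reduction is 51 × $85 = $4,335, leaving $2; one more increment wipes it out. Increment 51 ends at excess 51 × $1,500 = $76,500, so the highest qualifying income is $291,900 + $76,500 = $368,400.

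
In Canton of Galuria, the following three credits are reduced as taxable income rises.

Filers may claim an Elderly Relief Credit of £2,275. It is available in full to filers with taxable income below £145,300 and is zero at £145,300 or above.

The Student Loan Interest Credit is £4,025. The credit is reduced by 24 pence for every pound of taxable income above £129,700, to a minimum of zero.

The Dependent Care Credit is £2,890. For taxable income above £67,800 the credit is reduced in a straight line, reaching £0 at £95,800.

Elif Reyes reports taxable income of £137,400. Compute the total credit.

£4,452

Elderly Relief Credit: £137,400 is below the £145,300 cutoff, so the full £2,275 applies.
Student Loan Interest Credit: 24% of the £7,700 excess over £129,700 is £1,848; credit = £4,025 − £1,848 = £2,177.
Dependent Care Credit: £137,400 is at or above £95,800, so the credit is £0.
Total: £2,275 + £2,177 + £0 = £4,452.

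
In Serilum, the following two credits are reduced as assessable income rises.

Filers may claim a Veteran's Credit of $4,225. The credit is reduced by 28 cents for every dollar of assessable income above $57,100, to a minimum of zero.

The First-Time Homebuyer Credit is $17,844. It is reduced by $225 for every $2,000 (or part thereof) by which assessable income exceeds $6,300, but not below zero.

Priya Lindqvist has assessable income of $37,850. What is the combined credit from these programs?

Veteran's Credit: $37,850 is at or below the $57,100 threshold, so the full $4,225 applies.
First-Time Homebuyer Credit: income exceeds $6,300 by $31,550, which is 16 full-or-partial $2,000 increments; reduction = 16 × $225 = $3,600, leaving $14,244.
Total: $4,225 + $14,244 = $18,469.

$18,469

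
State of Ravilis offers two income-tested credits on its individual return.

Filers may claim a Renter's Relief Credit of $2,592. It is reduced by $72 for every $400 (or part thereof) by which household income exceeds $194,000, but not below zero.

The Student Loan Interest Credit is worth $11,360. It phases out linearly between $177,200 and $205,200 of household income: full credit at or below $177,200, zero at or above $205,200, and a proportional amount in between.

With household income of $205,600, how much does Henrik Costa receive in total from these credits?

Renter's Relief Credit: income exceeds $194,000 by $11,600, which is 29 full-or-partial $400 increments; reduction = 29 × $72 = $2,088, leaving $504.
Student Loan Interest Credit: $205,600 is at or above $205,200, so the credit is $0.
Total: $504 + $0 = $504.

$504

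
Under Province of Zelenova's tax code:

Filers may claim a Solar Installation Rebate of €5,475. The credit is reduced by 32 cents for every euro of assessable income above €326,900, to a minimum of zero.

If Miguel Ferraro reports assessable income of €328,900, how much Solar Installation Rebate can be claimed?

Solar Installation Rebate: 32% of the €2,000 excess over €326,900 is €640; credit = €5,475 − €640 = €4,835.

€4,835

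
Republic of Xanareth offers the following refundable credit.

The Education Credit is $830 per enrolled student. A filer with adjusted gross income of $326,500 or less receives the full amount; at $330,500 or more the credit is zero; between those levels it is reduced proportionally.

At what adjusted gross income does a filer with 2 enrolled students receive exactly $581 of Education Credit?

Full credit = 2 × $830 = $1,660.
$581 is 581/1,660 of the full $1,660, so 1,079/1,660 of the $4,000 range has been used: income = $326,500 + $4,000 × 1,079/1,660 = $329,100.

$329,100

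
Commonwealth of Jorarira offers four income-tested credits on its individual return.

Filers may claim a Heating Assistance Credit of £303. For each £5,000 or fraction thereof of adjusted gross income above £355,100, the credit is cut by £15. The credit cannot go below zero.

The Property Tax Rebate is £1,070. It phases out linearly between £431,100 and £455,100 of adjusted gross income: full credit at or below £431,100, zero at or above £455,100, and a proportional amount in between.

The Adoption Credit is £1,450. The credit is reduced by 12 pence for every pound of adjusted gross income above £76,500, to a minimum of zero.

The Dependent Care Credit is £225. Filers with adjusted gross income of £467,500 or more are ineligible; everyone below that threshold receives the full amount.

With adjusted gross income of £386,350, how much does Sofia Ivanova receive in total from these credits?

£1,493

Heating Assistance Credit: income exceeds £355,100 by £31,250, which is 7 full-or-partial £5,000 increments; reduction = 7 × £15 = £105, leaving £198.
Property Tax Rebate: £386,350 is at or below the £431,100 threshold, so the full £1,070 applies.
Adoption Credit: 12% of the £309,850 excess over £76,500 is £37,182 ≥ base, so the credit is £0.
Dependent Care Credit: £386,350 is below the £467,500 cutoff, so the full £225 applies.
Total: £198 + £1,070 + £0 + £225 = £1,493.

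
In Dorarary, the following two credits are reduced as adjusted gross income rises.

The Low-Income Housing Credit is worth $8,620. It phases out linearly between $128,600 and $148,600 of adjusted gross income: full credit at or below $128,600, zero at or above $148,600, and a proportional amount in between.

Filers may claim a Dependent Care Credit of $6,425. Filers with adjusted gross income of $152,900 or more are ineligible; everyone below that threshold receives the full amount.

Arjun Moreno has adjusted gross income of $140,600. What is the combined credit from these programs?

Low-Income Housing Credit: $140,600 is $12,000 into a $20,000 phase-out range, leaving 8,000/20,000 of the credit: $8,620 × 8,000/20,000 = $3,448.
Dependent Care Credit: $140,600 is below the $152,900 cutoff, so the full $6,425 applies.
Total: $3,448 + $6,425 = $9,873.

$9,873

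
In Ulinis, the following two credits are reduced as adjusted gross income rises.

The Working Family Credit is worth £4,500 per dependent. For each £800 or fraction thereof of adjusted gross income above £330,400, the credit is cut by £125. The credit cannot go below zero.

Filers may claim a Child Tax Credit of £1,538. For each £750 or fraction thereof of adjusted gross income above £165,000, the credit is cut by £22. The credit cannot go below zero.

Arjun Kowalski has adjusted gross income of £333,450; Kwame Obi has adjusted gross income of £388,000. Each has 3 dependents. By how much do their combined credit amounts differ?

£8,500

Arjun (£333,450): Working Family Credit: base = 3 × £4,500 = £13,500. income exceeds £330,400 by £3,050, which is 4 full-or-partial £800 increments; reduction = 4 × £125 = £500, leaving £13,000. Child Tax Credit: income exceeds £165,000 by £168,450 → 225 increments × £22 = £4,950 ≥ base, so the credit is £0. total £13,000 + £0 = £13,000
Kwame (£388,000): Working Family Credit: base = 3 × £4,500 = £13,500. income exceeds £330,400 by £57,600, which is 72 full-or-partial £800 increments; reduction = 72 × £125 = £9,000, leaving £4,500. Child Tax Credit: income exceeds £165,000 by £223,000 → 298 increments × £22 = £6,556 ≥ base, so the credit is £0. total £4,500 + £0 = £4,500
Difference: |£13,000 − £4,500| = £8,500.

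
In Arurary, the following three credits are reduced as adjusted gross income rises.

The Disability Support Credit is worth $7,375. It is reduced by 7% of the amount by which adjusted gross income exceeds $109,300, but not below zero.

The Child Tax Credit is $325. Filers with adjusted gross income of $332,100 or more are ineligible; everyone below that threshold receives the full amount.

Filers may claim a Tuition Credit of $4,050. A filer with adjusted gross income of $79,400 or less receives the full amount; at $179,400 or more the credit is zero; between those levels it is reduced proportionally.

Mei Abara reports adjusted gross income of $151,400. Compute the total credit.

Disability Support Credit: 7% of the $42,100 excess over $109,300 is $2,947; credit = $7,375 − $2,947 = $4,428.
Child Tax Credit: $151,400 is below the $332,100 cutoff, so the full $325 applies.
Tuition Credit: $151,400 is $72,000 into a $100,000 phase-out range, leaving 28,000/100,000 of the credit: $4,050 × 28,000/100,000 = $1,134.
Total: $4,428 + $325 + $1,134 = $5,887.

$5,887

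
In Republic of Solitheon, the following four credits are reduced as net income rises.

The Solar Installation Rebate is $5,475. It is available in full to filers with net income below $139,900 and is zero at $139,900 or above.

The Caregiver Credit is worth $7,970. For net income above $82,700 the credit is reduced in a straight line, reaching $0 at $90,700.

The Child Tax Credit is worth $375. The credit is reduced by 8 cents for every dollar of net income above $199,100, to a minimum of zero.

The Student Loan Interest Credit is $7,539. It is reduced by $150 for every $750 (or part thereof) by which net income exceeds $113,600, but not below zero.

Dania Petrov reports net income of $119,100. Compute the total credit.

Solar Installation Rebate: $119,100 is below the $139,900 cutoff, so the full $5,475 applies.
Caregiver Credit: $119,100 is at or above $90,700, so the credit is $0.
Child Tax Credit: $119,100 is at or below the $199,100 threshold, so the full $375 applies.
Student Loan Interest Credit: income exceeds $113,600 by $5,500, which is 8 full-or-partial $750 increments; reduction = 8 × $150 = $1,200, leaving $6,339.
Total: $5,475 + $0 + $375 + $6,339 = $12,189.

$12,189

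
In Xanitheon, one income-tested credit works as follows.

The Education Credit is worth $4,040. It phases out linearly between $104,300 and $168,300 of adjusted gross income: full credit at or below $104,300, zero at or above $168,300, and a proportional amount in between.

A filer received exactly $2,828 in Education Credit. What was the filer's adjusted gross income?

$123,500

$2,828 is 2,828/4,040 of the full $4,040, so 1,212/4,040 of the $64,000 range has been used: income = $104,300 + $64,000 × 1,212/4,040 = $123,500.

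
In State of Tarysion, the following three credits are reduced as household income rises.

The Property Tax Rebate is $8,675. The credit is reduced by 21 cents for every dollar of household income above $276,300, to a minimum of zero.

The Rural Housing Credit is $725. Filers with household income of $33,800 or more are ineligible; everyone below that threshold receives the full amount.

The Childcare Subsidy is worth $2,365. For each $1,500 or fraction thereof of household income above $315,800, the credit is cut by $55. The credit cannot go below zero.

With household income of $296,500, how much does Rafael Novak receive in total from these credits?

$6,798

Property Tax Rebate: 21% of the $20,200 excess over $276,300 is $4,242; credit = $8,675 − $4,242 = $4,433.
Rural Housing Credit: $296,500 meets or exceeds the $33,800 cutoff, so the credit is $0.
Childcare Subsidy: $296,500 is at or below the $315,800 threshold, so the full $2,365 applies.
Total: $4,433 + $0 + $2,365 = $6,798.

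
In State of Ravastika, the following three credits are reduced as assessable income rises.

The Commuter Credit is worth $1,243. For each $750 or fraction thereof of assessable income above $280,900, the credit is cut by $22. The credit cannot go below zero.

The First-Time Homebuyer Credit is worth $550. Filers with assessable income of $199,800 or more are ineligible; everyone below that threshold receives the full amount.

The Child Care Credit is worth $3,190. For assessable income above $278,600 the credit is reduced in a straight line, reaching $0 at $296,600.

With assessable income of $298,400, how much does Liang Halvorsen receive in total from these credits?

$715

Commuter Credit: income exceeds $280,900 by $17,500, which is 24 full-or-partial $750 increments; reduction = 24 × $22 = $528, leaving $715.
First-Time Homebuyer Credit: $298,400 meets or exceeds the $199,800 cutoff, so the credit is $0.
Child Care Credit: $298,400 is at or above $296,600, so the credit is $0.
Total: $715 + $0 + $0 = $715.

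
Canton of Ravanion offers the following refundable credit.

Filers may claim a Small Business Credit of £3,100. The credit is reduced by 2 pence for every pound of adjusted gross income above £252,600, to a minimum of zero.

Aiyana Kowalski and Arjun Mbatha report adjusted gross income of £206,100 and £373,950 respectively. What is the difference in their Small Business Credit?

£2,427

Aiyana (£206,100): Small Business Credit: £206,100 is at or below the £252,600 threshold, so the full £3,100 applies.
Arjun (£373,950): Small Business Credit: 2% of the £121,350 excess over £252,600 is £2,427; credit = £3,100 − £2,427 = £673.
Difference: |£3,100 − £673| = £2,427.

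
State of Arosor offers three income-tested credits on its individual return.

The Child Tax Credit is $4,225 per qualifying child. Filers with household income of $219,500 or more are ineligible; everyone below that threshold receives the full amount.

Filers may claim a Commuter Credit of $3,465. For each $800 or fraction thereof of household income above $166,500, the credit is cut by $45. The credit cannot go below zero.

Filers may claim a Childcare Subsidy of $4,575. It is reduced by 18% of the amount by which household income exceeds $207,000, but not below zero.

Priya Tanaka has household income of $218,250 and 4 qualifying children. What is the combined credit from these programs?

$19,990

Child Tax Credit: base = 4 × $4,225 = $16,900. $218,250 is below the $219,500 cutoff, so the full $16,900 applies.
Commuter Credit: income exceeds $166,500 by $51,750, which is 65 full-or-partial $800 increments; reduction = 65 × $45 = $2,925, leaving $540.
Childcare Subsidy: 18% of the $11,250 excess over $207,000 is $2,025; credit = $4,575 − $2,025 = $2,550.
Total: $16,900 + $540 + $2,550 = $19,990.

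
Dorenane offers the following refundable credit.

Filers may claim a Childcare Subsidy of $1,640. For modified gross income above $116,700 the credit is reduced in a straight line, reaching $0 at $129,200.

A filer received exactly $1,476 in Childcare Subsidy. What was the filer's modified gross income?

$1,476 is 1,476/1,640 of the full $1,640, so 164/1,640 of the $12,500 range has been used: income = $116,700 + $12,500 × 164/1,640 = $117,950.

$117,950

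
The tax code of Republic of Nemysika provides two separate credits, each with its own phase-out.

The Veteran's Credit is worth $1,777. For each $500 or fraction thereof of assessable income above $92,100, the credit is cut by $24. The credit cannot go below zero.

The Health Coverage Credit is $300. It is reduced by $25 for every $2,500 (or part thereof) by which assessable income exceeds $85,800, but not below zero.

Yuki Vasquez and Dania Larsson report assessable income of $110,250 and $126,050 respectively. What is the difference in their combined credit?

Yuki ($110,250): Veteran's Credit: income exceeds $92,100 by $18,150, which is 37 full-or-partial $500 increments; reduction = 37 × $24 = $888, leaving $889. Health Coverage Credit: income exceeds $85,800 by $24,450, which is 10 full-or-partial $2,500 increments; reduction = 10 × $25 = $250, leaving $50. total $889 + $50 = $939
Dania ($126,050): Veteran's Credit: income exceeds $92,100 by $33,950, which is 68 full-or-partial $500 increments; reduction = 68 × $24 = $1,632, leaving $145. Health Coverage Credit: income exceeds $85,800 by $40,250 → 17 increments × $25 = $425 ≥ base, so the credit is $0. total $145 + $0 = $145
Difference: |$939 − $145| = $794.

$794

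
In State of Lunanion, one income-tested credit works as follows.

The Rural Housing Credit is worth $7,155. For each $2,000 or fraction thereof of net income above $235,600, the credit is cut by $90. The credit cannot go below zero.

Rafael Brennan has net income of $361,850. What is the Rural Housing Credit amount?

$1,395

Rural Housing Credit: income exceeds $235,600 by $126,250, which is 64 full-or-partial $2,000 increments; reduction = 64 × $90 = $5,760, leaving $1,395.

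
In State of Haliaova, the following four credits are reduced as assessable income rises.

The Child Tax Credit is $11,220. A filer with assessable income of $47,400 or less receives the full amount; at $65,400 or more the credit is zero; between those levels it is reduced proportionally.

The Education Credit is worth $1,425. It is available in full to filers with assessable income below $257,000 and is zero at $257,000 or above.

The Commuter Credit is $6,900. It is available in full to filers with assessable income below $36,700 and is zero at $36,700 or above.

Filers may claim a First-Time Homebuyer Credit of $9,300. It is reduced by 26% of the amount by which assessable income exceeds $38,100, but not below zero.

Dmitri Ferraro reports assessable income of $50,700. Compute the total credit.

Child Tax Credit: $50,700 is $3,300 into a $18,000 phase-out range, leaving 14,700/18,000 of the credit: $11,220 × 14,700/18,000 = $9,163.
Education Credit: $50,700 is below the $257,000 cutoff, so the full $1,425 applies.
Commuter Credit: $50,700 meets or exceeds the $36,700 cutoff, so the credit is $0.
First-Time Homebuyer Credit: 26% of the $12,600 excess over $38,100 is $3,276; credit = $9,300 − $3,276 = $6,024.
Total: $9,163 + $1,425 + $0 + $6,024 = $16,612.

$16,612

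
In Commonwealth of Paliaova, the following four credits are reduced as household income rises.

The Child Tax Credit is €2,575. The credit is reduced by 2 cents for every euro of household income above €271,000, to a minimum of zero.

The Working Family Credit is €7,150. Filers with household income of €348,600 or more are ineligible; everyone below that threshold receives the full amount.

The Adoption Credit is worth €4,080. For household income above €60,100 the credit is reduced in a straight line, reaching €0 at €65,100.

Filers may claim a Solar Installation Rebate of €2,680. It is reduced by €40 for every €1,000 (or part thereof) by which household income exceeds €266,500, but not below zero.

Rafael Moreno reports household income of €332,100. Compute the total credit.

€8,543

Child Tax Credit: 2% of the €61,100 excess over €271,000 is €1,222; credit = €2,575 − €1,222 = €1,353.
Working Family Credit: €332,100 is below the €348,600 cutoff, so the full €7,150 applies.
Adoption Credit: €332,100 is at or above €65,100, so the credit is €0.
Solar Installation Rebate: income exceeds €266,500 by €65,600, which is 66 full-or-partial €1,000 increments; reduction = 66 × €40 = €2,640, leaving €40.
Total: €1,353 + €7,150 + €0 + €40 = €8,543.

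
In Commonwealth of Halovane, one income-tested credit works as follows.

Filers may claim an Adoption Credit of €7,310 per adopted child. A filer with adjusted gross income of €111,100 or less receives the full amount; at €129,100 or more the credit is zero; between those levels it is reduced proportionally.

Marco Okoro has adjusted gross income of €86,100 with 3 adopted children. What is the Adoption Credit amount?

Adoption Credit: base = 3 × €7,310 = €21,930. €86,100 is at or below the €111,100 threshold, so the full €21,930 applies.

€21,930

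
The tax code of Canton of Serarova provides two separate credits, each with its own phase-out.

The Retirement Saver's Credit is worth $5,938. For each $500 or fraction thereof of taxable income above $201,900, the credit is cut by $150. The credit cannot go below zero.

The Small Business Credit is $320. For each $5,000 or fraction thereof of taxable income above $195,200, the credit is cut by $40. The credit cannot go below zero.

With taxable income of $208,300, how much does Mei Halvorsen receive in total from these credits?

Retirement Saver's Credit: income exceeds $201,900 by $6,400, which is 13 full-or-partial $500 increments; reduction = 13 × $150 = $1,950, leaving $3,988.
Small Business Credit: income exceeds $195,200 by $13,100, which is 3 full-or-partial $5,000 increments; reduction = 3 × $40 = $120, leaving $200.
Total: $3,988 + $200 = $4,188.

$4,188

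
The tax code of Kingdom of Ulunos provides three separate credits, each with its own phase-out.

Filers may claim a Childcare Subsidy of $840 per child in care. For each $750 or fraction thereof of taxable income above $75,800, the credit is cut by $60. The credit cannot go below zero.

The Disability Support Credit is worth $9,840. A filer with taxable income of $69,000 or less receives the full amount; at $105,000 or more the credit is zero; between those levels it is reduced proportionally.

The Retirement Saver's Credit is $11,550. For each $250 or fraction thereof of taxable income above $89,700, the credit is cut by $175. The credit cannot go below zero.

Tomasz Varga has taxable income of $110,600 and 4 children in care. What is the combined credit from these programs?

$540

Childcare Subsidy: base = 4 × $840 = $3,360. income exceeds $75,800 by $34,800, which is 47 full-or-partial $750 increments; reduction = 47 × $60 = $2,820, leaving $540.
Disability Support Credit: $110,600 is at or above $105,000, so the credit is $0.
Retirement Saver's Credit: income exceeds $89,700 by $20,900 → 84 increments × $175 = $14,700 ≥ base, so the credit is $0.
Total: $540 + $0 + $0 = $540.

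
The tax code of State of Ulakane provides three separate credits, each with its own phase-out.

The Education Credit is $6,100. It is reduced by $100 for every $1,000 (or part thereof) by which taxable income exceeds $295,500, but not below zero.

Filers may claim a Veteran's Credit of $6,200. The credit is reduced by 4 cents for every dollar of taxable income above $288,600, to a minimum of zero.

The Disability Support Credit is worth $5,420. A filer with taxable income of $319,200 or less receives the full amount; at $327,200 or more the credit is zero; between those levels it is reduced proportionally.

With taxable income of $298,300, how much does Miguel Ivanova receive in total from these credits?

$17,032

Education Credit: income exceeds $295,500 by $2,800, which is 3 full-or-partial $1,000 increments; reduction = 3 × $100 = $300, leaving $5,800.
Veteran's Credit: 4% of the $9,700 excess over $288,600 is $388; credit = $6,200 − $388 = $5,812.
Disability Support Credit: $298,300 is at or below the $319,200 threshold, so the full $5,420 applies.
Total: $5,800 + $5,812 + $5,420 = $17,032.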